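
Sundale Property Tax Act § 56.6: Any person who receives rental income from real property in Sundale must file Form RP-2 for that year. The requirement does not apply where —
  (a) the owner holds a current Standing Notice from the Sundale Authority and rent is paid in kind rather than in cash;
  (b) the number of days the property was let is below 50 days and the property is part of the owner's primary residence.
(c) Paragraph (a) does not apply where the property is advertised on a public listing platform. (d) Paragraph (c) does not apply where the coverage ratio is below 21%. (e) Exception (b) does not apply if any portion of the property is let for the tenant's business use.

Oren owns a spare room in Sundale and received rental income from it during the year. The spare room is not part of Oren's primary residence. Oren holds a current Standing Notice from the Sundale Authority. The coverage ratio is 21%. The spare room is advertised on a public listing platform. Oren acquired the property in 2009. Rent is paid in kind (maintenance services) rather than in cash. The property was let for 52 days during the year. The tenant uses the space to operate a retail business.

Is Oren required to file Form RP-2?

Yes — Oren must file Form RP-2.

Exception (a) is satisfied on its face — a current Standing Notice is held; rent is paid in kind. But applying paragraphs (c)–(d): (c) operates against (a): the property is publicly advertised. (d) does not operate here (the coverage ratio is 21%, not below 21%), so (c) stands. Exception (a) does not apply.
Exception (b) does not apply: the number of days the property was let is 52 days, not below 50 days.
No exception displaces § 56.6.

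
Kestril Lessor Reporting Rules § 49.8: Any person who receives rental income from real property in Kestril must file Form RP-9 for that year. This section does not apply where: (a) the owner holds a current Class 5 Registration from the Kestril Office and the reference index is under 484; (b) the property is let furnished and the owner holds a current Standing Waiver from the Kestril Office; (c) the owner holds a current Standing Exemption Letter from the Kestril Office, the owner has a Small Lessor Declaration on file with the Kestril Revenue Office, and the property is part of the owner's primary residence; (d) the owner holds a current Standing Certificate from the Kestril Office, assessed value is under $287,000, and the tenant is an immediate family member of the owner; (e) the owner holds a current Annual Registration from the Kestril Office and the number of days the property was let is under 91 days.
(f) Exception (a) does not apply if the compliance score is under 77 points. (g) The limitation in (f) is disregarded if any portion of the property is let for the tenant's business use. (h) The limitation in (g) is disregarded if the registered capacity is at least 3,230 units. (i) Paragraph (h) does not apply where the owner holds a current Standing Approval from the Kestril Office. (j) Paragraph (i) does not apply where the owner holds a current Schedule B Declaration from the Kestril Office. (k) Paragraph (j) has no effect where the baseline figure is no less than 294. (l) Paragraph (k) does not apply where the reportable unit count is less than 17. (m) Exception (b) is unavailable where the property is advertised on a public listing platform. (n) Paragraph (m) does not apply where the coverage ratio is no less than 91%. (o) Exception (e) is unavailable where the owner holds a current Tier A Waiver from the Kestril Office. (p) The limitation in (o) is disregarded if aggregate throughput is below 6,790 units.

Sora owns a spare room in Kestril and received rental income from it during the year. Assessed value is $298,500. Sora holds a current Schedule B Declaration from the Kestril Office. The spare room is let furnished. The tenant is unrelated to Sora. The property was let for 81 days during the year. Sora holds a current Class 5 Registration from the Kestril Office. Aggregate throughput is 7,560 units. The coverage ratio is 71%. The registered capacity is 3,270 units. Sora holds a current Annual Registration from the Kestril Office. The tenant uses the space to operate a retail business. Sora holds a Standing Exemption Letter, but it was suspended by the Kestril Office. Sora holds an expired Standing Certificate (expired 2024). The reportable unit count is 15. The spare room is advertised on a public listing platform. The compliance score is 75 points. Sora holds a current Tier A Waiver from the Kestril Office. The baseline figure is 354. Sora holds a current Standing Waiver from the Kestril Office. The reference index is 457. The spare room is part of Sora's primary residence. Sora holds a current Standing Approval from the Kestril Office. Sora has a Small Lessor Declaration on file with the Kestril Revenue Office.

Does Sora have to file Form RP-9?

Yes — Sora must file Form RP-9.

Exception (a) is satisfied on its face — a current Class 5 Registration is held; the reference index is 457, under the 484 limit. Turning to paragraphs (f)–(l): (f) applies — the compliance score is 75 points, under the 77 points limit. (g) would limit (f) — the space is let for business use — but (h) sets (g) aside: (h) operates against (g): the registered capacity is 3,270 units, meeting the 3,230 units threshold. (i) is triggered (a current Standing Approval is held), but yields to (j): (j) is engaged — a current Schedule B Declaration is held. (k) operates (the baseline figure is 354, meeting the 294 threshold), but is displaced by (l): (l) operates against (k): the reportable unit count is 15, less than the 17 limit. Exception (a) does not apply.
Exception (b) is satisfied on its face — the property is let furnished; a current Standing Waiver is held. But applying paragraphs (m)–(n): (m) operates against (b): the property is publicly advertised. (n), which would lift (m), is inapplicable — the coverage ratio is 71%, short of 91%. Exception (b) does not apply.
Exception (c) requires that the owner holds a current Standing Exemption Letter from the Kestril Office; but the Standing Exemption Letter is not current, so (c) is unavailable.
Exception (d) does not apply: no current Standing Certificate is held.
Exception (e)'s conditions are all satisfied: a current Annual Registration is held; the number of days the property was let is 81 days, under the 91 days limit. Turning to paragraphs (o)–(p): (o) is engaged — a current Tier A Waiver is held. (p), which would lift (o), is not triggered — aggregate throughput is 7,560 units, not below 6,790 units. (e) is therefore removed.
None of the exceptions is available; § 49.8 applies in full.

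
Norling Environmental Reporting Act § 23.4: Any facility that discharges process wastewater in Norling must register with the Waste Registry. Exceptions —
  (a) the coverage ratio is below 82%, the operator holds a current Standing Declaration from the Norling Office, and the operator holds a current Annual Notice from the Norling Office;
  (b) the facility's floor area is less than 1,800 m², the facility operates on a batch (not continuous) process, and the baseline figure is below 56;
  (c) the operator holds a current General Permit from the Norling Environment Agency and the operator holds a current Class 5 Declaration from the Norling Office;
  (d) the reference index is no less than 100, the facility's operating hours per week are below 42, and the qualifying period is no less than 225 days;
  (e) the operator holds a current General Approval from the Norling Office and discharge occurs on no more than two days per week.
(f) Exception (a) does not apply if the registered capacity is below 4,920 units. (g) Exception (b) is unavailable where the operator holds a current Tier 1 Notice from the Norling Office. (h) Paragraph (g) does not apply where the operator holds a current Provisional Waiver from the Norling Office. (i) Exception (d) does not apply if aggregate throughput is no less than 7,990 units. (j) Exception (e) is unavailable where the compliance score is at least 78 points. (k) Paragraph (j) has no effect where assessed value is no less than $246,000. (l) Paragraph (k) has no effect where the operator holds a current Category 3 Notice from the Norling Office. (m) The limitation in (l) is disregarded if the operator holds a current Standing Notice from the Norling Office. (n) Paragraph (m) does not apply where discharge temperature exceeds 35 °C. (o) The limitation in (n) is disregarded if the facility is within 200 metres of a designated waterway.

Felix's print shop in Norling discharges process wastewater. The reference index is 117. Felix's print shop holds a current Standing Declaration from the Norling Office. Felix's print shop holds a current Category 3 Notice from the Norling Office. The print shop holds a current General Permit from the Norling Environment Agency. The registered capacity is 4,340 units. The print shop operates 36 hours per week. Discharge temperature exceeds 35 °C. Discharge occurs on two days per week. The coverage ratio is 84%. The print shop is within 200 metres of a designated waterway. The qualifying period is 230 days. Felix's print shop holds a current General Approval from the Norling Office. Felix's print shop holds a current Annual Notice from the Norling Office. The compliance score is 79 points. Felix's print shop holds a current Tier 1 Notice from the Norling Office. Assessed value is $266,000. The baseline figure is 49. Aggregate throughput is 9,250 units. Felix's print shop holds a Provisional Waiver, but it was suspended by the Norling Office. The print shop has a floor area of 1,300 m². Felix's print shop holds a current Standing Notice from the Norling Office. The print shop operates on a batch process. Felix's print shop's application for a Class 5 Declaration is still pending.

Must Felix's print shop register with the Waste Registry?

No — exception (e) applies; Felix's print shop is not required to register with the Waste Registry.

Exception (a) fails — the coverage ratio is 84%, not below 82%.
Exception (b) is satisfied on its face — the facility's floor area is 1,300 m², less than the 1,800 m² limit; the facility operates on a batch process; the baseline figure is 49, below the 56 limit. However, paragraphs (g)–(h) must be considered: (g) is engaged — a current Tier 1 Notice is held. (h) is not triggered (no current Provisional Waiver is held), so (g) stands. So (b) is unavailable.
Exception (c) requires that the operator holds a current Class 5 Declaration from the Norling Office; but no current Class 5 Declaration is held, so (c) is unavailable.
Exception (d): the reference index is 117, meeting the 100 threshold; the facility's operating hours per week are 36, below the 42 limit; the qualifying period is 230 days, meeting the 225 days threshold — every condition holds. But applying paragraph (i): (i) operates against (d): aggregate throughput is 9,250 units, meeting the 7,990 units threshold. (d) is therefore removed.
Exception (e): a current General Approval is held; discharge occurs on no more than two days per week — every condition holds. As to paragraphs (j)–(o): (j) would limit (e) — the compliance score is 79 points, meeting the 78 points threshold — but (k) sets (j) aside: (k) operates against (j): assessed value is $266,000, meeting the $246,000 threshold. (l) would limit (k) — a current Category 3 Notice is held — but (m) sets (l) aside: (m) operates against (l): a current Standing Notice is held. (n) is triggered (discharge temperature exceeds 35 °C), but yields to (o): (o) operates — the print shop is within 200 m of a designated waterway. So (e) applies.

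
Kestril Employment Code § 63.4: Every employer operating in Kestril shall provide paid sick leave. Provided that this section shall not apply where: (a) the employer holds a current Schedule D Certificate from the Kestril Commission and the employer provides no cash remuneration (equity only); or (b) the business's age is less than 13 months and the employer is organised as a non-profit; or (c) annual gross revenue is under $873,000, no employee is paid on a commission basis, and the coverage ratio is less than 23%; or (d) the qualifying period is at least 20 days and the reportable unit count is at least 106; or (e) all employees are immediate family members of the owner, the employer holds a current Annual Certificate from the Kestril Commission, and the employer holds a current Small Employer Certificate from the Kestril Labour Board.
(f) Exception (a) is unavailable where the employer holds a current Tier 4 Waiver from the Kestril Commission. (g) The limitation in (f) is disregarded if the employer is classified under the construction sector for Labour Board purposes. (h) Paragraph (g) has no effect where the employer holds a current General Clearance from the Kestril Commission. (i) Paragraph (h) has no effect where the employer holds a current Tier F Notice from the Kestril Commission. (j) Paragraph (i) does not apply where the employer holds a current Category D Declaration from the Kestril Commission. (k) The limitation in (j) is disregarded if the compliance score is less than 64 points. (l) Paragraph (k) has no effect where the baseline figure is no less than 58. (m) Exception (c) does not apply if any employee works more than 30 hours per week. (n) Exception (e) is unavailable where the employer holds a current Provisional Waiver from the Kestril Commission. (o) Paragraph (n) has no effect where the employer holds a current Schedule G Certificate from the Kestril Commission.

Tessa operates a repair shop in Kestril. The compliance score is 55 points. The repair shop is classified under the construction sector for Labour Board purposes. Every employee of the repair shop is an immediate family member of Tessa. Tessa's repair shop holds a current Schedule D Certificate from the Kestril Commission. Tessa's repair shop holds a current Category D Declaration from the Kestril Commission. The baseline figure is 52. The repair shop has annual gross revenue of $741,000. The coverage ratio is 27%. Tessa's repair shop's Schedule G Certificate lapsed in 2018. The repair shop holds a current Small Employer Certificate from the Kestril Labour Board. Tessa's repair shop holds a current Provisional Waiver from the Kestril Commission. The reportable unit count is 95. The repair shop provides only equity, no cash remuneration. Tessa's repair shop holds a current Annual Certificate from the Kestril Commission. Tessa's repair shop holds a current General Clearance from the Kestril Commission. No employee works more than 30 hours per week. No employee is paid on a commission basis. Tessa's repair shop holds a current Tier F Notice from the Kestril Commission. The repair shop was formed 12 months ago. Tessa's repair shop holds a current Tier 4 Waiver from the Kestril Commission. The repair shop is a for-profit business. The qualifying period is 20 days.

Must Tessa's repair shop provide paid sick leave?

Exception (a): a current Schedule D Certificate is held; remuneration is equity-only — every condition holds. Applying paragraphs (f)–(l): (f) would limit (a) — a current Tier 4 Waiver is held — but (g) sets (f) aside: (g) operates against (f): the repair shop is classified under the construction sector. (h) applies (a current General Clearance is held), but is displaced by (i): (i) is triggered — a current Tier F Notice is held. (j) would limit (i) — a current Category D Declaration is held — but (k) sets (j) aside: (k) is triggered — the compliance score is 55 points, less than the 64 points limit. (l) is not engaged (the baseline figure is 52, short of 58), so (k) stands. So (a) applies.
Exception (b) does not apply: the employer is for-profit.
Exception (c) does not apply: the coverage ratio is 27%, not less than 23%.
Exception (d) fails — the reportable unit count is 95, short of 106.
Exception (e) is satisfied on its face — every employee is an immediate family member; a current Annual Certificate is held; a current Small Employer Certificate is held. However, paragraphs (n)–(o) must be considered: (n) operates against (e): a current Provisional Waiver is held. (o), which would lift (n), does not operate here — the Schedule G Certificate is not current. (e) is therefore removed.

No — exception (a) applies; Tessa's repair shop is not required to provide paid sick leave.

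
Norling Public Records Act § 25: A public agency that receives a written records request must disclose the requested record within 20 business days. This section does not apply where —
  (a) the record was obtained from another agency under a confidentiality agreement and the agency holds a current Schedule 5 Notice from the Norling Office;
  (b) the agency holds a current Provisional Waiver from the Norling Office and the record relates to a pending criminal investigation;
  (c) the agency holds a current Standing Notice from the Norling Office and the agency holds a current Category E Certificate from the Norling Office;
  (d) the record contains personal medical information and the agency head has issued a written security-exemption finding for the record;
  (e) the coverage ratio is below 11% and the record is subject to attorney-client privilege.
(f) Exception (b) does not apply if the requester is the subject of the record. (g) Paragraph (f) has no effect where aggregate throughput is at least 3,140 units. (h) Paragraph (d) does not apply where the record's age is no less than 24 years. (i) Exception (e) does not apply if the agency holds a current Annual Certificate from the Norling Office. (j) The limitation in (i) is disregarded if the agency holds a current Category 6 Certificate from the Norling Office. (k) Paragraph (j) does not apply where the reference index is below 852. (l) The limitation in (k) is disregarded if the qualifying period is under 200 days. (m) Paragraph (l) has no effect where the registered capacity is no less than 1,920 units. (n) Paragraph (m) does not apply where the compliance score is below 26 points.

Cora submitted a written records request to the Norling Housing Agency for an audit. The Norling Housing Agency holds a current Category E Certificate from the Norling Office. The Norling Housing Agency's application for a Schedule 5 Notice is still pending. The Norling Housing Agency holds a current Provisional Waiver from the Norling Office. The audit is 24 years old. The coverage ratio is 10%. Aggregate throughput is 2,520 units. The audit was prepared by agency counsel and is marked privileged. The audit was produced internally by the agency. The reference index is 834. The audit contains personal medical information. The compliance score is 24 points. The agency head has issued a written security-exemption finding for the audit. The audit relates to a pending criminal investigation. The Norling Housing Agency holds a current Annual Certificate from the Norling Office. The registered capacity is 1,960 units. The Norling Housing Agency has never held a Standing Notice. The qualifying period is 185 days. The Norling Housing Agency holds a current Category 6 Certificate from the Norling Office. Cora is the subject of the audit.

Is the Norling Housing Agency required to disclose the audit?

Exception (a) does not apply: the audit was produced internally.
Exception (b): a current Provisional Waiver is held; the audit relates to a pending investigation — every condition holds. But applying paragraphs (f)–(g): (f) operates against (b): Cora is the subject of the audit. (g), which would lift (f), is not triggered — aggregate throughput is 2,520 units, short of 3,140 units. (b) is therefore removed.
Exception (c) does not apply: no current Standing Notice is held.
Exception (d)'s conditions are all satisfied: the audit contains personal medical information; a written security-exemption finding has been issued. Turning to paragraph (h): (h) is engaged — the record's age is 24 years, meeting the 24 years threshold. (d) is therefore removed.
Exception (e) is satisfied on its face — the coverage ratio is 10%, below the 11% limit; the audit is privileged. Considering the limiting provisions: (i) would limit (e) — a current Annual Certificate is held — but (j) sets (i) aside: (j) operates against (i): a current Category 6 Certificate is held. (k) would limit (j) — the reference index is 834, below the 852 limit — but (l) sets (k) aside: (l) operates — the qualifying period is 185 days, under the 200 days limit. (m) would limit (l) — the registered capacity is 1,960 units, meeting the 1,920 units threshold — but (n) sets (m) aside: (n) operates against (m): the compliance score is 24 points, below the 26 points limit. So (e) applies.

No — exception (e) applies; the Norling Housing Agency is not required to disclose the audit.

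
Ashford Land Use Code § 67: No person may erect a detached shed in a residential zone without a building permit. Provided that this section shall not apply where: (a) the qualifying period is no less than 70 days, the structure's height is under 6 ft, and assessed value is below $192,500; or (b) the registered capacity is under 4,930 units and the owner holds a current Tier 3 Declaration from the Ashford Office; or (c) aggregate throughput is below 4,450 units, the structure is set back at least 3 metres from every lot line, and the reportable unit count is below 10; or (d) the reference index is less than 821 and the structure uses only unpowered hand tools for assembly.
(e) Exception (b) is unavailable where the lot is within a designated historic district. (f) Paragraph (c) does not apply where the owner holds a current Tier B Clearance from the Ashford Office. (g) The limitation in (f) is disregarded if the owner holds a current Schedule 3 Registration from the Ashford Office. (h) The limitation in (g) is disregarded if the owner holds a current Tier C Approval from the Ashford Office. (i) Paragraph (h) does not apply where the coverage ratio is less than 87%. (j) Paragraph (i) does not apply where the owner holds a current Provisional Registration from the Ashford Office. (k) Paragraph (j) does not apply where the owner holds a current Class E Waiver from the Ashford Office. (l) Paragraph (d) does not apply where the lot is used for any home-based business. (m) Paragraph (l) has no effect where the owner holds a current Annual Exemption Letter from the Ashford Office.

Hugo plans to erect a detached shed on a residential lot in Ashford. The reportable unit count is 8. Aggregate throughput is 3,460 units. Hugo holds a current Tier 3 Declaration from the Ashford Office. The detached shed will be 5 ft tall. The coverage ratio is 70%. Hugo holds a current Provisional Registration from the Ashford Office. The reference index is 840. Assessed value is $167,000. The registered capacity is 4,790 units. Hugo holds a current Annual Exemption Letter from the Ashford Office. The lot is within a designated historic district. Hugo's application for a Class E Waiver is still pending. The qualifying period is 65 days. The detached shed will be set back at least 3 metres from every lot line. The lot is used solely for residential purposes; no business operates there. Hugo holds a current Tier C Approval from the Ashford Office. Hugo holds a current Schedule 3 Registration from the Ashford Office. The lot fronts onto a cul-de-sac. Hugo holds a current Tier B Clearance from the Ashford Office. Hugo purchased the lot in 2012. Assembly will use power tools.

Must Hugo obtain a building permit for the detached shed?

Yes — Hugo must obtain a building permit.

Exception (a) requires that the qualifying period is no less than 70 days; but the qualifying period is 65 days, short of 70 days, so (a) is unavailable.
Exception (b)'s conditions are all satisfied: the registered capacity is 4,790 units, under the 4,930 units limit; a current Tier 3 Declaration is held. However, paragraph (e) must be considered: (e) operates against (b): the lot is in a historic district. (b) is therefore removed.
Exception (c): aggregate throughput is 3,460 units, below the 4,450 units limit; the setback is at least 3 m on every side; the reportable unit count is 8, below the 10 limit — every condition holds. But applying paragraphs (f)–(k): (f) operates against (c): a current Tier B Clearance is held. (g) would limit (f) — a current Schedule 3 Registration is held — but (h) sets (g) aside: (h) is engaged — a current Tier C Approval is held. (i) operates (the coverage ratio is 70%, less than the 87% limit), but is set aside by (j): (j) operates against (i): a current Provisional Registration is held. (k) does not operate here (no current Class E Waiver is held), so (j) stands. (c) is therefore removed.
Exception (d) fails — the reference index is 840, not less than 821.
None of the exceptions is available; § 67 applies in full.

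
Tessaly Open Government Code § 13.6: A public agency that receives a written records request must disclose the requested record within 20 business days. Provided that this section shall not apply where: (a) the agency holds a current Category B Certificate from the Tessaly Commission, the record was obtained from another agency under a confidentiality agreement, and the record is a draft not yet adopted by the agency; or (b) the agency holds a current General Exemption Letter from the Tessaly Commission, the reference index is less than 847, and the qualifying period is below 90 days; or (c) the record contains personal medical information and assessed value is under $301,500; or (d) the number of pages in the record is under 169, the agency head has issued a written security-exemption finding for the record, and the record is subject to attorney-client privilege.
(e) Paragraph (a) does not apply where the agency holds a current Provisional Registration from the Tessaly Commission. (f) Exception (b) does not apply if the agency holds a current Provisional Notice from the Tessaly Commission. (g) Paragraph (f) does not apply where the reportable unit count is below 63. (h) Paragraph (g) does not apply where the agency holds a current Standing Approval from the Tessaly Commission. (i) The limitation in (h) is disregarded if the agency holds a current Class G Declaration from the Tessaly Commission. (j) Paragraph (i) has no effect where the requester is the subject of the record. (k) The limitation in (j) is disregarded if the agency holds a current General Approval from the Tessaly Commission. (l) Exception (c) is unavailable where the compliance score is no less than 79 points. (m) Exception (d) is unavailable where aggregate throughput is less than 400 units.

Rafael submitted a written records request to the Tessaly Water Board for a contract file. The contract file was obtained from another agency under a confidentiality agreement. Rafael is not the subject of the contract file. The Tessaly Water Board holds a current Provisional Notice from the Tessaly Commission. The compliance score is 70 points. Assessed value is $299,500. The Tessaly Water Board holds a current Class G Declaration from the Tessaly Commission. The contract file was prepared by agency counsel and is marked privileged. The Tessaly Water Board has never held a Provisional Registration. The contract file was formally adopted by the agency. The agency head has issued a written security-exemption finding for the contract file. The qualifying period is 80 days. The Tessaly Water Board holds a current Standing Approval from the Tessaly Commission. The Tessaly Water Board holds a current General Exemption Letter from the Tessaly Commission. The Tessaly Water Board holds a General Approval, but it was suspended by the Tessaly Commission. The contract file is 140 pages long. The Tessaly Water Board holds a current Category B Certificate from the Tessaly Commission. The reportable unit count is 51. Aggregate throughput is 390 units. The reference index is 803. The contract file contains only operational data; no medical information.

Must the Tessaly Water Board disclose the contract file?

Exception (a) does not apply: the contract file has been formally adopted.
Exception (b)'s conditions are all satisfied: a current General Exemption Letter is held; the reference index is 803, less than the 847 limit; the qualifying period is 80 days, below the 90 days limit. Applying paragraphs (f)–(k): (f) would limit (b) — a current Provisional Notice is held — but (g) sets (f) aside: (g) operates — the reportable unit count is 51, below the 63 limit. (h) is engaged (a current Standing Approval is held), but yields to (i): (i) operates — a current Class G Declaration is held. (j), which would lift (i), is not triggered — Rafael is not the subject of the contract file. (b) remains available.
Exception (c) requires that the record contains personal medical information; but the contract file contains only operational data, so (c) is unavailable.
Exception (d) is satisfied on its face — the number of pages in the record is 140, under the 169 limit; a written security-exemption finding has been issued; the contract file is privileged. Turning to paragraph (m): (m) is triggered — aggregate throughput is 390 units, less than the 400 units limit. (d) is therefore removed.

No — exception (b) applies; the Tessaly Water Board is not required to disclose the contract file.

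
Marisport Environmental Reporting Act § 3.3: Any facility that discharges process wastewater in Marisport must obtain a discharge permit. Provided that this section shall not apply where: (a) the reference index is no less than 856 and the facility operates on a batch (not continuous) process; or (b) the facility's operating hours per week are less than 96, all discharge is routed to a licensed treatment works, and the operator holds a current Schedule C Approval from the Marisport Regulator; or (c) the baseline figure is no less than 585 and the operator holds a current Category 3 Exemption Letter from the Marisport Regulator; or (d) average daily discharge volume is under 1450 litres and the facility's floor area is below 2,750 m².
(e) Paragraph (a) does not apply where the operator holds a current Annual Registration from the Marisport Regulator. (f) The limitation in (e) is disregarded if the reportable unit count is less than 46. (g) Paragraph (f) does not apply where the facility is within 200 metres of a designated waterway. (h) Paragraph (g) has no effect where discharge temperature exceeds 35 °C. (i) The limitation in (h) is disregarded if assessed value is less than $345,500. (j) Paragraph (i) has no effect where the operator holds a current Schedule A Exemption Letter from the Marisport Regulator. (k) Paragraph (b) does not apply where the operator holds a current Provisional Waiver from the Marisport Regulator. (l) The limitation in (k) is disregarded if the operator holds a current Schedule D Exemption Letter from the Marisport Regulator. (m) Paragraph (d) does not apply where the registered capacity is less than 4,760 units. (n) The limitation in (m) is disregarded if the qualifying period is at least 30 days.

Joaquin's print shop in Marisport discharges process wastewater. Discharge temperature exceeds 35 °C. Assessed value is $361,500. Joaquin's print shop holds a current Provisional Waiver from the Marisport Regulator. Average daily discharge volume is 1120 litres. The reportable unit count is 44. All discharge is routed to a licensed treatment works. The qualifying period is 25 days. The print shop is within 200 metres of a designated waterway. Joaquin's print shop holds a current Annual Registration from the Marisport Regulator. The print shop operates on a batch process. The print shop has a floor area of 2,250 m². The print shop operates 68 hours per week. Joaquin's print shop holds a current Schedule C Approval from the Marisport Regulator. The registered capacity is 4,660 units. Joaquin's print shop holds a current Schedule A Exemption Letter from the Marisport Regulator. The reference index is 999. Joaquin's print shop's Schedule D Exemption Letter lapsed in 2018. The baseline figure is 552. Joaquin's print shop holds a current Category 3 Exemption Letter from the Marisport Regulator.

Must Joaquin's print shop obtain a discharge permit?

Exception (a): the reference index is 999, meeting the 856 threshold; the facility operates on a batch process — every condition holds. Applying paragraphs (e)–(j): (e) applies (a current Annual Registration is held), but yields to (f): (f) operates against (e): the reportable unit count is 44, less than the 46 limit. (g) applies (the print shop is within 200 m of a designated waterway), but is displaced by (h): (h) operates against (g): discharge temperature exceeds 35 °C. (i), which would lift (h), is inapplicable — assessed value is $361,500, not less than $345,500. Exception (a) stands.
All of (b)'s requirements are met (the facility's operating hours per week are 68, less than the 96 limit; discharge is routed to a licensed treatment works; a current Schedule C Approval is held). But: (k) operates against (b): a current Provisional Waiver is held. (l) is not engaged (there is no Schedule D Exemption Letter in force), so (k) stands. (b) is therefore removed.
Exception (c) requires that the baseline figure is no less than 585; but the baseline figure is 552, short of 585, so (c) is unavailable.
Exception (d): average daily discharge volume is 1120 litres, under the 1450 litres limit; the facility's floor area is 2,250 m², below the 2,750 m² limit — every condition holds. But: (m) operates against (d): the registered capacity is 4,660 units, less than the 4,760 units limit. (n) is inapplicable (the qualifying period is 25 days, short of 30 days), so (m) stands. Exception (d) does not apply.

No — exception (a) applies; Joaquin's print shop is not required to obtain a discharge permit.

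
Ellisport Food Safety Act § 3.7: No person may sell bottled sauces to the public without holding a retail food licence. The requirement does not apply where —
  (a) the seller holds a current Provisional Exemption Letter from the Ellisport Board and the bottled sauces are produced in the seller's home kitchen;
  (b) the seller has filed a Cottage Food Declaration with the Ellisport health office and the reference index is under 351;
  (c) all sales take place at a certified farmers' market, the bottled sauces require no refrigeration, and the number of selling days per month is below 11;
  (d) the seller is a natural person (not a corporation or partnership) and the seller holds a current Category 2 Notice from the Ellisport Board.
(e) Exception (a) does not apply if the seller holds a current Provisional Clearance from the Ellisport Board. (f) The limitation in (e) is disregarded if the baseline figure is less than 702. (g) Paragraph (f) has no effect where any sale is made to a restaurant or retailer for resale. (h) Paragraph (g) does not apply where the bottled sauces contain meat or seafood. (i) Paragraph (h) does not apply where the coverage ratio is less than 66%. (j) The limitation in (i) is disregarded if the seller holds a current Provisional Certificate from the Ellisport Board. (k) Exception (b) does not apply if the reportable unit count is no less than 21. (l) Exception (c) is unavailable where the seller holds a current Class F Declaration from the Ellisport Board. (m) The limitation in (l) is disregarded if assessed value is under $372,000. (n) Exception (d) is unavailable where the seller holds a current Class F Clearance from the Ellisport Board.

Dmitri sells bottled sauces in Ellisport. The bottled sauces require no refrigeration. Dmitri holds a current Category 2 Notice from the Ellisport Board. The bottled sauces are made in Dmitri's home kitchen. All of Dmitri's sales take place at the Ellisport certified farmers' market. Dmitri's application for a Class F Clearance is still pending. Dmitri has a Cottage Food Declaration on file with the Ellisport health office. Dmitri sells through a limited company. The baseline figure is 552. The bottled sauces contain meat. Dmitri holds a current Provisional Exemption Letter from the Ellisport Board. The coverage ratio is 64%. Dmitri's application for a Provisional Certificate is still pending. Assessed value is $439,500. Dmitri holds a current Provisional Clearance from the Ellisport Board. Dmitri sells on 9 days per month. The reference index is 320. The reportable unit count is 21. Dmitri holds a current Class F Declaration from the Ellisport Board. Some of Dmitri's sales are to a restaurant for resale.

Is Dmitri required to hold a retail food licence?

All of (a)'s requirements are met (a current Provisional Exemption Letter is held; the bottled sauces are home-kitchen produced). But applying paragraphs (e)–(j): (e) operates against (a): a current Provisional Clearance is held. (f) operates (the baseline figure is 552, less than the 702 limit), but yields to (g): (g) operates against (f): some sales are to a restaurant for resale. (h) is engaged (the bottled sauces contain meat), but is set aside by (i): (i) operates — the coverage ratio is 64%, less than the 66% limit. (j) does not operate here (the Provisional Certificate is not current), so (i) stands. (a) is therefore removed.
Exception (b)'s conditions are all satisfied: a Cottage Food Declaration is on file; the reference index is 320, under the 351 limit. However, paragraph (k) must be considered: (k) operates against (b): the reportable unit count is 21, meeting the 21 threshold. Exception (b) does not apply.
Exception (c): all sales are at a certified farmers' market; the bottled sauces are shelf-stable; the number of selling days per month is 9, below the 11 limit — every condition holds. But applying paragraphs (l)–(m): (l) is triggered — a current Class F Declaration is held. (m) is not triggered (assessed value is $439,500, not under $372,000), so (l) stands. (c) is therefore removed.
Exception (d) does not apply: the seller operates through a limited company.
No exception displaces § 3.7.

Yes — Dmitri must hold a retail food licence.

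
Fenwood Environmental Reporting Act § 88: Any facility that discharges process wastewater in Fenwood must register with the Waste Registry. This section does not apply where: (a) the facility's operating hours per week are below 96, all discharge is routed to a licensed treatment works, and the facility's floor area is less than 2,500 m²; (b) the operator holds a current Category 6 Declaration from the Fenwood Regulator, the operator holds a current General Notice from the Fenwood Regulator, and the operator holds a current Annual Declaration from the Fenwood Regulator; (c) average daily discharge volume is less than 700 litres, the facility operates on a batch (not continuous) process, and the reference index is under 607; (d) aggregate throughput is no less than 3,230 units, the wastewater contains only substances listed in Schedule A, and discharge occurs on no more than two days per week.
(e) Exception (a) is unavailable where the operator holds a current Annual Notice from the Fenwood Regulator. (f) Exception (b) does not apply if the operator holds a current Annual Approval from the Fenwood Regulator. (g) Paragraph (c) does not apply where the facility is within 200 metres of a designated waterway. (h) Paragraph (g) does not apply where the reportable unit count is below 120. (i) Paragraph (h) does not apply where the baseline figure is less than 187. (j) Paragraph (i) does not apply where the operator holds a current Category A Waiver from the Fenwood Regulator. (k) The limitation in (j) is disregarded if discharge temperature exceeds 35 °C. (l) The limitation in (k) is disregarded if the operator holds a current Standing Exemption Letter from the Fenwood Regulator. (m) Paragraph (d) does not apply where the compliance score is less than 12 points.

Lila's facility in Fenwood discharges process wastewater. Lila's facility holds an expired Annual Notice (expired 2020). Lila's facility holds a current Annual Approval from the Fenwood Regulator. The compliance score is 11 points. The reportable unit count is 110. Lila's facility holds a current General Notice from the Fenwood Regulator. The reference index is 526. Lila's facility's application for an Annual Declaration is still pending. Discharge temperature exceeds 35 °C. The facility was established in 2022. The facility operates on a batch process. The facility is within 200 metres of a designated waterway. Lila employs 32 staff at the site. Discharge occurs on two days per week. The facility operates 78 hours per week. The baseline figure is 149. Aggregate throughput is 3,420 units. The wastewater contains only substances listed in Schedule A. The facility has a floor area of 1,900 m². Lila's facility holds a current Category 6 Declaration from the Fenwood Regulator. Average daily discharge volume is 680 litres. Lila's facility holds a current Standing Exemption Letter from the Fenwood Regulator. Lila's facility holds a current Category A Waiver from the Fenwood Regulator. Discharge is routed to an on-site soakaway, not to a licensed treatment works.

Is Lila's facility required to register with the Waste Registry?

No — exception (c) applies; Lila's facility is not required to register with the Waste Registry.

Exception (a) fails — discharge is not routed to a licensed treatment works.
Exception (b) requires that the operator holds a current Annual Declaration from the Fenwood Regulator; but the Annual Declaration is not current, so (b) is unavailable.
Exception (c): average daily discharge volume is 680 litres, less than the 700 litres limit; the facility operates on a batch process; the reference index is 526, under the 607 limit — every condition holds. Applying paragraphs (g)–(l): (g) would limit (c) — the facility is within 200 m of a designated waterway — but (h) sets (g) aside: (h) is triggered — the reportable unit count is 110, below the 120 limit. (i) applies (the baseline figure is 149, less than the 187 limit), but is itself disapplied by (j): (j) operates against (i): a current Category A Waiver is held. (k) applies (discharge temperature exceeds 35 °C), but is overridden by (l): (l) is engaged — a current Standing Exemption Letter is held. So (c) applies.
Exception (d)'s conditions are all satisfied: aggregate throughput is 3,420 units, meeting the 3,230 units threshold; the wastewater is Schedule-A-only; discharge occurs on no more than two days per week. But: (m) is engaged — the compliance score is 11 points, less than the 12 points limit. So (d) is unavailable.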